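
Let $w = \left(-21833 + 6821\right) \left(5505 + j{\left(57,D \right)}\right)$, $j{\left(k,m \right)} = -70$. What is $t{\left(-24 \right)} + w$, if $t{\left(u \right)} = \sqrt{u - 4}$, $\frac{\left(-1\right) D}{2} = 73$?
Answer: $-81590220 + 2 i \sqrt{7} \approx -8.159 \cdot 10^{7} + 5.2915 i$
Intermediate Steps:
$D = -146$ ($D = \left(-2\right) 73 = -146$)
$t{\left(u \right)} = \sqrt{-4 + u}$
$w = -81590220$ ($w = \left(-21833 + 6821\right) \left(5505 - 70\right) = \left(-15012\right) 5435 = -81590220$)
$t{\left(-24 \right)} + w = \sqrt{-4 - 24} - 81590220 = \sqrt{-28} - 81590220 = 2 i \sqrt{7} - 81590220 = -81590220 + 2 i \sqrt{7}$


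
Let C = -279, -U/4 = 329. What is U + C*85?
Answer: -25031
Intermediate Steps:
U = -1316 (U = -4*329 = -1316)
U + C*85 = -1316 - 279*85 = -1316 - 23715 = -25031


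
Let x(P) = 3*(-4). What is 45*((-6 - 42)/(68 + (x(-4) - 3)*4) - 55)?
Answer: -2745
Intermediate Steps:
x(P) = -12
45*((-6 - 42)/(68 + (x(-4) - 3)*4) - 55) = 45*((-6 - 42)/(68 + (-12 - 3)*4) - 55) = 45*(-48/(68 - 15*4) - 55) = 45*(-48/(68 - 60) - 55) = 45*(-48/8 - 55) = 45*(-48*⅛ - 55) = 45*(-6 - 55) = 45*(-61) = -2745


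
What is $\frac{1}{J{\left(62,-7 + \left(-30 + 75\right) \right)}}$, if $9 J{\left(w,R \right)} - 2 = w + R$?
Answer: $\frac{3}{34} \approx 0.088235$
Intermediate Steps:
$J{\left(w,R \right)} = \frac{2}{9} + \frac{R}{9} + \frac{w}{9}$ ($J{\left(w,R \right)} = \frac{2}{9} + \frac{w + R}{9} = \frac{2}{9} + \frac{R + w}{9} = \frac{2}{9} + \left(\frac{R}{9} + \frac{w}{9}\right) = \frac{2}{9} + \frac{R}{9} + \frac{w}{9}$)
$\frac{1}{J{\left(62,-7 + \left(-30 + 75\right) \right)}} = \frac{1}{\frac{2}{9} + \frac{-7 + \left(-30 + 75\right)}{9} + \frac{1}{9} \cdot 62} = \frac{1}{\frac{2}{9} + \frac{-7 + 45}{9} + \frac{62}{9}} = \frac{1}{\frac{2}{9} + \frac{1}{9} \cdot 38 + \frac{62}{9}} = \frac{1}{\frac{2}{9} + \frac{38}{9} + \frac{62}{9}} = \frac{1}{\frac{34}{3}} = \frac{3}{34}$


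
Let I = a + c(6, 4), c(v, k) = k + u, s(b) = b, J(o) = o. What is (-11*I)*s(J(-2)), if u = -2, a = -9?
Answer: -154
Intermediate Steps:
c(v, k) = -2 + k (c(v, k) = k - 2 = -2 + k)
I = -7 (I = -9 + (-2 + 4) = -9 + 2 = -7)
(-11*I)*s(J(-2)) = -11*(-7)*(-2) = 77*(-2) = -154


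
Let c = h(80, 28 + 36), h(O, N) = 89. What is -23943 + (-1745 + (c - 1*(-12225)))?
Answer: -13374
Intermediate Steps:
c = 89
-23943 + (-1745 + (c - 1*(-12225))) = -23943 + (-1745 + (89 - 1*(-12225))) = -23943 + (-1745 + (89 + 12225)) = -23943 + (-1745 + 12314) = -23943 + 10569 = -13374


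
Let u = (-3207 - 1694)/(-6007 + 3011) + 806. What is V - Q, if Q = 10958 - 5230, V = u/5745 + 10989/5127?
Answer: -56141299049929/9805114060 ≈ -5725.7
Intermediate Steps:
u = 2419677/2996 (u = -4901/(-2996) + 806 = -4901*(-1/2996) + 806 = 4901/2996 + 806 = 2419677/2996 ≈ 807.64)
V = 22394285751/9805114060 (V = (2419677/2996)/5745 + 10989/5127 = (2419677/2996)*(1/5745) + 10989*(1/5127) = 806559/5737340 + 3663/1709 = 22394285751/9805114060 ≈ 2.2839)
Q = 5728
V - Q = 22394285751/9805114060 - 1*5728 = 22394285751/9805114060 - 5728 = -56141299049929/9805114060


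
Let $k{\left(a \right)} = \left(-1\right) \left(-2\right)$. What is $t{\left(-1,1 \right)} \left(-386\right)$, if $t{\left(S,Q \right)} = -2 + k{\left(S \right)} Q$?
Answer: $0$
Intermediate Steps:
$k{\left(a \right)} = 2$
$t{\left(S,Q \right)} = -2 + 2 Q$
$t{\left(-1,1 \right)} \left(-386\right) = \left(-2 + 2 \cdot 1\right) \left(-386\right) = \left(-2 + 2\right) \left(-386\right) = 0 \left(-386\right) = 0$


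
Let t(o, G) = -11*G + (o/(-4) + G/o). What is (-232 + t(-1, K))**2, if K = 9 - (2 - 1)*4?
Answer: 1361889/16 ≈ 85118.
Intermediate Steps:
K = 5 (K = 9 - 4 = 5)
t(o, G) = -11*G - o/4 + G/o (t(o, G) = -11*G + (o*(-1/4) + G/o) = -11*G + (-o/4 + G/o) = -11*G - o/4 + G/o)
(-232 + t(-1, K))**2 = (-232 + (-11*5 - 1/4*(-1) + 5/(-1)))**2 = (-232 + (-55 + 1/4 + 5*(-1)))**2 = (-232 + (-55 + 1/4 - 5))**2 = (-232 - 239/4)**2 = (-1167/4)**2 = 1361889/16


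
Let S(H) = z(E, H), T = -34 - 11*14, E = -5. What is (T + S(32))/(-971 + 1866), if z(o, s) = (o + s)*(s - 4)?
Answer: 568/895 ≈ 0.63464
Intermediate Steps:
z(o, s) = (-4 + s)*(o + s) (z(o, s) = (o + s)*(-4 + s) = (-4 + s)*(o + s))
T = -188 (T = -34 - 154 = -188)
S(H) = 20 + H² - 9*H (S(H) = H² - 4*(-5) - 4*H - 5*H = H² + 20 - 4*H - 5*H = 20 + H² - 9*H)
(T + S(32))/(-971 + 1866) = (-188 + (20 + 32² - 9*32))/(-971 + 1866) = (-188 + (20 + 1024 - 288))/895 = (-188 + 756)*(1/895) = 568*(1/895) = 568/895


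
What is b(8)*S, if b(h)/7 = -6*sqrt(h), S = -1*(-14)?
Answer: -1176*sqrt(2) ≈ -1663.1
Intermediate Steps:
S = 14
b(h) = -42*sqrt(h) (b(h) = 7*(-6*sqrt(h)) = -42*sqrt(h))
b(8)*S = -84*sqrt(2)*14 = -1176*sqrt(2)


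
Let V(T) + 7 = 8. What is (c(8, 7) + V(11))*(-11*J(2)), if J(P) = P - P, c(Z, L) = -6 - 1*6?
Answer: 0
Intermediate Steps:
c(Z, L) = -12 (c(Z, L) = -6 - 6 = -12)
J(P) = 0
V(T) = 1 (V(T) = -7 + 8 = 1)
(c(8, 7) + V(11))*(-11*J(2)) = (-12 + 1)*(-11*0) = -11*0 = 0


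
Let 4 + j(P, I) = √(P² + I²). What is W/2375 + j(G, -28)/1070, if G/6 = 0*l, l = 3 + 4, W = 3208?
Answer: 348956/254125 ≈ 1.3732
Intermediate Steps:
l = 7
G = 0 (G = 6*(0*7) = 6*0 = 0)
j(P, I) = -4 + √(I² + P²) (j(P, I) = -4 + √(P² + I²) = -4 + √(I² + P²))
W/2375 + j(G, -28)/1070 = 3208/2375 + (-4 + √((-28)² + 0²))/1070 = 3208*(1/2375) + (-4 + √(784 + 0))*(1/1070) = 3208/2375 + (-4 + √784)*(1/1070) = 3208/2375 + (-4 + 28)*(1/1070) = 3208/2375 + 24*(1/1070) = 3208/2375 + 12/535 = 348956/254125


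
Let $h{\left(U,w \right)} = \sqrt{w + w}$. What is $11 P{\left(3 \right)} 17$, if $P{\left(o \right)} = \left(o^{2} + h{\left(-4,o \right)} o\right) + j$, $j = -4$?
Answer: $935 + 561 \sqrt{6} \approx 2309.2$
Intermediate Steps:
$h{\left(U,w \right)} = \sqrt{2} \sqrt{w}$ ($h{\left(U,w \right)} = \sqrt{2 w} = \sqrt{2} \sqrt{w}$)
$P{\left(o \right)} = -4 + o^{2} + \sqrt{2} o^{\frac{3}{2}}$ ($P{\left(o \right)} = \left(o^{2} + \sqrt{2} \sqrt{o} o\right) - 4 = \left(o^{2} + \sqrt{2} o^{\frac{3}{2}}\right) - 4 = -4 + o^{2} + \sqrt{2} o^{\frac{3}{2}}$)
$11 P{\left(3 \right)} 17 = 11 \left(-4 + 3^{2} + \sqrt{2} \cdot 3^{\frac{3}{2}}\right) 17 = 11 \left(-4 + 9 + \sqrt{2} \cdot 3 \sqrt{3}\right) 17 = 11 \left(-4 + 9 + 3 \sqrt{6}\right) 17 = 11 \left(5 + 3 \sqrt{6}\right) 17 = \left(55 + 33 \sqrt{6}\right) 17 = 935 + 561 \sqrt{6}$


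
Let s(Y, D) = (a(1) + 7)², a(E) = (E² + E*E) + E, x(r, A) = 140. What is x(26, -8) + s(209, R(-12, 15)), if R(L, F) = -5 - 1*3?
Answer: 240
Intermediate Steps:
R(L, F) = -8 (R(L, F) = -5 - 3 = -8)
a(E) = E + 2*E² (a(E) = (E² + E²) + E = 2*E² + E = E + 2*E²)
s(Y, D) = 100 (s(Y, D) = (1*(1 + 2*1) + 7)² = (1*(1 + 2) + 7)² = (1*3 + 7)² = (3 + 7)² = 10² = 100)
x(26, -8) + s(209, R(-12, 15)) = 140 + 100 = 240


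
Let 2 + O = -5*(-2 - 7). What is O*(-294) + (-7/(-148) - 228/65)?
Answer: -121649329/9620 ≈ -12645.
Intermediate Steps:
O = 43 (O = -2 - 5*(-2 - 7) = -2 - 5*(-9) = -2 + 45 = 43)
O*(-294) + (-7/(-148) - 228/65) = 43*(-294) + (-7/(-148) - 228/65) = -12642 + (-7*(-1/148) - 228*1/65) = -12642 + (7/148 - 228/65) = -12642 - 33289/9620 = -121649329/9620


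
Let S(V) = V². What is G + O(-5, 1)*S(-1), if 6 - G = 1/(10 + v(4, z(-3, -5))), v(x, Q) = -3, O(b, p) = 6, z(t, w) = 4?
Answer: 83/7 ≈ 11.857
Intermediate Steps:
G = 41/7 (G = 6 - 1/(10 - 3) = 6 - 1/7 = 6 - 1*⅐ = 6 - ⅐ = 41/7 ≈ 5.8571)
G + O(-5, 1)*S(-1) = 41/7 + 6*(-1)² = 41/7 + 6*1 = 41/7 + 6 = 83/7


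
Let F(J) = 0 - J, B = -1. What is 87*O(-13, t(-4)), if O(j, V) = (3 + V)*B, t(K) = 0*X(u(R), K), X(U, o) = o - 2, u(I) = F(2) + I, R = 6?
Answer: -261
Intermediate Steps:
F(J) = -J
u(I) = -2 + I (u(I) = -1*2 + I = -2 + I)
X(U, o) = -2 + o
t(K) = 0 (t(K) = 0*(-2 + K) = 0)
O(j, V) = -3 - V (O(j, V) = (3 + V)*(-1) = -3 - V)
87*O(-13, t(-4)) = 87*(-3 - 1*0) = 87*(-3 + 0) = 87*(-3) = -261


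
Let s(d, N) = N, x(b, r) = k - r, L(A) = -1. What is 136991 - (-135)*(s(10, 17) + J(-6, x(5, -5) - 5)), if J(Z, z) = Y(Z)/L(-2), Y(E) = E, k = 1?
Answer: 140096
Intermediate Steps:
x(b, r) = 1 - r
J(Z, z) = -Z (J(Z, z) = Z/(-1) = Z*(-1) = -Z)
136991 - (-135)*(s(10, 17) + J(-6, x(5, -5) - 5)) = 136991 - (-135)*(17 - 1*(-6)) = 136991 - (-135)*(17 + 6) = 136991 - (-135)*23 = 136991 - 1*(-3105) = 136991 + 3105 = 140096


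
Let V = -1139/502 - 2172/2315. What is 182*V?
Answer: -339168739/581065 ≈ -583.70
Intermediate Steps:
V = -3727129/1162130 (V = -1139*1/502 - 2172*1/2315 = -1139/502 - 2172/2315 = -3727129/1162130 ≈ -3.2072)
182*V = 182*(-3727129/1162130) = -339168739/581065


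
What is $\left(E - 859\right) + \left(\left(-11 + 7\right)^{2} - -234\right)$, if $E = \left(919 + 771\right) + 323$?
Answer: $1404$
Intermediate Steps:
$E = 2013$ ($E = 1690 + 323 = 2013$)
$\left(E - 859\right) + \left(\left(-11 + 7\right)^{2} - -234\right) = \left(2013 - 859\right) + \left(\left(-11 + 7\right)^{2} - -234\right) = 1154 + \left(\left(-4\right)^{2} + 234\right) = 1154 + \left(16 + 234\right) = 1154 + 250 = 1404$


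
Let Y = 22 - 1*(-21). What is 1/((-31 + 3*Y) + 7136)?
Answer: 1/7234 ≈ 0.00013824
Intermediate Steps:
Y = 43 (Y = 22 + 21 = 43)
1/((-31 + 3*Y) + 7136) = 1/((-31 + 3*43) + 7136) = 1/((-31 + 129) + 7136) = 1/(98 + 7136) = 1/7234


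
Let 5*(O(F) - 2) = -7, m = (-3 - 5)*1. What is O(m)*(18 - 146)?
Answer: -384/5 ≈ -76.800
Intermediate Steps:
m = -8 (m = -8*1 = -8)
O(F) = ⅗ (O(F) = 2 + (⅕)*(-7) = 2 - 7/5 = ⅗)
O(m)*(18 - 146) = 3*(18 - 146)/5 = (⅗)*(-128) = -384/5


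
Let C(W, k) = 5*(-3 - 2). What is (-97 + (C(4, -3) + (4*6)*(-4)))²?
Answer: 47524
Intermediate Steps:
C(W, k) = -25 (C(W, k) = 5*(-5) = -25)
(-97 + (C(4, -3) + (4*6)*(-4)))² = (-97 + (-25 + (4*6)*(-4)))² = (-97 + (-25 + 24*(-4)))² = (-97 + (-25 - 96))² = (-97 - 121)² = (-218)² = 47524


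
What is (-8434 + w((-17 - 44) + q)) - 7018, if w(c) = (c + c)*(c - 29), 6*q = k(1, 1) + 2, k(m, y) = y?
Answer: -9245/2 ≈ -4622.5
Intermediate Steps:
q = 1/2 (q = (1 + 2)/6 = (1/6)*3 = 1/2 ≈ 0.50000)
w(c) = 2*c*(-29 + c) (w(c) = (2*c)*(-29 + c) = 2*c*(-29 + c))
(-8434 + w((-17 - 44) + q)) - 7018 = (-8434 + 2*((-17 - 44) + 1/2)*(-29 + ((-17 - 44) + 1/2))) - 7018 = (-8434 + 2*(-61 + 1/2)*(-29 + (-61 + 1/2))) - 7018 = (-8434 + 2*(-121/2)*(-29 - 121/2)) - 7018 = (-8434 + 2*(-121/2)*(-179/2)) - 7018 = (-8434 + 21659/2) - 7018 = 4791/2 - 7018 = -9245/2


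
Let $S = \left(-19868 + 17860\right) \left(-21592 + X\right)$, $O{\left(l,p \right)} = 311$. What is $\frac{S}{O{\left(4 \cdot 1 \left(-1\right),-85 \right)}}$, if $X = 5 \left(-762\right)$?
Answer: $\frac{51007216}{311} \approx 1.6401 \cdot 10^{5}$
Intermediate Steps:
$X = -3810$
$S = 51007216$ ($S = \left(-19868 + 17860\right) \left(-21592 - 3810\right) = \left(-2008\right) \left(-25402\right) = 51007216$)
$\frac{S}{O{\left(4 \cdot 1 \left(-1\right),-85 \right)}} = \frac{51007216}{311}$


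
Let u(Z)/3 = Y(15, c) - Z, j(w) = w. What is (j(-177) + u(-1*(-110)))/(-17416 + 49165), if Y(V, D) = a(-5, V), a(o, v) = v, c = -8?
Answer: -154/10583 ≈ -0.014552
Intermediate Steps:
Y(V, D) = V
u(Z) = 45 - 3*Z (u(Z) = 3*(15 - Z) = 45 - 3*Z)
(j(-177) + u(-1*(-110)))/(-17416 + 49165) = (-177 + (45 - (-3)*(-110)))/(-17416 + 49165) = (-177 + (45 - 3*110))/31749 = (-177 + (45 - 330))*(1/31749) = (-177 - 285)*(1/31749) = -462*1/31749 = -154/10583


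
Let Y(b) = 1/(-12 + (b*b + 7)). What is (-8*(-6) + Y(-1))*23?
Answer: 4393/4 ≈ 1098.3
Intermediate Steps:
Y(b) = 1/(-5 + b²) (Y(b) = 1/(-12 + (b² + 7)) = 1/(-12 + (7 + b²)) = 1/(-5 + b²))
(-8*(-6) + Y(-1))*23 = (-8*(-6) + 1/(-5 + (-1)²))*23 = (48 + 1/(-5 + 1))*23 = (48 + 1/(-4))*23 = (48 - ¼)*23 = (191/4)*23 = 4393/4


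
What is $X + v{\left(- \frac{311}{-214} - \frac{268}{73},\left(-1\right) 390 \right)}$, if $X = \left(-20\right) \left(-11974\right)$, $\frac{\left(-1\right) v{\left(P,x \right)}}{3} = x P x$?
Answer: $\frac{9775747630}{7811} \approx 1.2515 \cdot 10^{6}$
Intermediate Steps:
$v{\left(P,x \right)} = - 3 P x^{2}$ ($v{\left(P,x \right)} = - 3 x P x = - 3 P x x = - 3 P x^{2}$)
$X = 239480$
$X + v{\left(- \frac{311}{-214} - \frac{268}{73},\left(-1\right) 390 \right)} = 239480 - 3 \left(- \frac{311}{-214} - \frac{268}{73}\right) \left(\left(-1\right) 390\right)^{2} = 239480 - 3 \left(\left(-311\right) \left(- \frac{1}{214}\right) - \frac{268}{73}\right) \left(-390\right)^{2} = 239480 - 3 \left(\frac{311}{214} - \frac{268}{73}\right) 152100 = 239480 - \left(- \frac{103947}{15622}\right) 152100 = 239480 + \frac{7905169350}{7811} = \frac{9775747630}{7811}$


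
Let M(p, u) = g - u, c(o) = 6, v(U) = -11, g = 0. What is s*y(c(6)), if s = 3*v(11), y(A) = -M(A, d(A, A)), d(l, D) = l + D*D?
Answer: -1386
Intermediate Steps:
d(l, D) = l + D²
M(p, u) = -u (M(p, u) = 0 - u = -u)
y(A) = A + A² (y(A) = -(-1)*(A + A²) = -(-A - A²) = A + A²)
s = -33 (s = 3*(-11) = -33)
s*y(c(6)) = -198*(1 + 6) = -198*7 = -33*42 = -1386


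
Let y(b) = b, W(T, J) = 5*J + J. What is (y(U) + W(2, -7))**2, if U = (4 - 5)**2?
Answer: 1681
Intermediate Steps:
W(T, J) = 6*J
U = 1 (U = (-1)**2 = 1)
(y(U) + W(2, -7))**2 = (1 + 6*(-7))**2 = (1 - 42)**2 = (-41)**2 = 1681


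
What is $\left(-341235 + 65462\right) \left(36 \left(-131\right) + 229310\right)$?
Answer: $-61936961162$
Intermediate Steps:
$\left(-341235 + 65462\right) \left(36 \left(-131\right) + 229310\right) = - 275773 \left(-4716 + 229310\right) = \left(-275773\right) 224594 = -61936961162$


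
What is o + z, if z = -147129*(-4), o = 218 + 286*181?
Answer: 640500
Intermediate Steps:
o = 51984 (o = 218 + 51766 = 51984)
z = 588516
o + z = 51984 + 588516 = 640500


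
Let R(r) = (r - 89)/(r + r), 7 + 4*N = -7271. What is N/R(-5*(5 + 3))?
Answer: -48520/43 ≈ -1128.4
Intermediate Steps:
N = -3639/2 (N = -7/4 + (¼)*(-7271) = -7/4 - 7271/4 = -3639/2 ≈ -1819.5)
R(r) = (-89 + r)/(2*r) (R(r) = (-89 + r)/((2*r)) = (-89 + r)*(1/(2*r)) = (-89 + r)/(2*r))
N/R(-5*(5 + 3)) = -3639*(-10*(5 + 3)/(-89 - 5*(5 + 3)))/2 = -3639*(-80/(-89 - 5*8))/2 = -3639*(-80/(-89 - 40))/2 = -3639/(2*((½)*(-1/40)*(-129))) = -3639/(2*129/80) = -3639/2*80/129 = -48520/43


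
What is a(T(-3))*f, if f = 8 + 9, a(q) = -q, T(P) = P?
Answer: 51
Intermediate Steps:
f = 17
a(T(-3))*f = -1*(-3)*17 = 3*17 = 51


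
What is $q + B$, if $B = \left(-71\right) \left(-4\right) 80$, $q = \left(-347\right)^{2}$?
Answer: $143129$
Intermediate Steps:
$q = 120409$
$B = 22720$ ($B = 284 \cdot 80 = 22720$)
$q + B = 120409 + 22720 = 143129$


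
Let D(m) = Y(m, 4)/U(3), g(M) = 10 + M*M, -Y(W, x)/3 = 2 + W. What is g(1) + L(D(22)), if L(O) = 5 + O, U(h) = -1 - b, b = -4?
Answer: -8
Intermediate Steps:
Y(W, x) = -6 - 3*W (Y(W, x) = -3*(2 + W) = -6 - 3*W)
g(M) = 10 + M**2
U(h) = 3 (U(h) = -1 - 1*(-4) = -1 + 4 = 3)
D(m) = -2 - m (D(m) = (-6 - 3*m)/3 = (-6 - 3*m)*(1/3) = -2 - m)
g(1) + L(D(22)) = (10 + 1**2) + (5 + (-2 - 1*22)) = (10 + 1) + (5 + (-2 - 22)) = 11 + (5 - 24) = 11 - 19 = -8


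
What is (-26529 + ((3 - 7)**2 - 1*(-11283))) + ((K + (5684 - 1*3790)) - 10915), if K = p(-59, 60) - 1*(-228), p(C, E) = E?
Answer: -23963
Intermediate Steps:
K = 288 (K = 60 - 1*(-228) = 60 + 228 = 288)
(-26529 + ((3 - 7)**2 - 1*(-11283))) + ((K + (5684 - 1*3790)) - 10915) = (-26529 + ((3 - 7)**2 - 1*(-11283))) + ((288 + (5684 - 1*3790)) - 10915) = (-26529 + ((-4)**2 + 11283)) + ((288 + (5684 - 3790)) - 10915) = (-26529 + (16 + 11283)) + ((288 + 1894) - 10915) = (-26529 + 11299) + (2182 - 10915) = -15230 - 8733 = -23963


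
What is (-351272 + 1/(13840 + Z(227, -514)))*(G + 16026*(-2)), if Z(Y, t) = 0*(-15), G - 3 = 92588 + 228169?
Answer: -350896026480783/3460 ≈ -1.0141e+11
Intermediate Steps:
G = 320760 (G = 3 + (92588 + 228169) = 3 + 320757 = 320760)
Z(Y, t) = 0
(-351272 + 1/(13840 + Z(227, -514)))*(G + 16026*(-2)) = (-351272 + 1/(13840 + 0))*(320760 + 16026*(-2)) = (-351272 + 1/13840)*(320760 - 32052) = (-351272 + 1/13840)*288708 = -4861604479/13840*288708 = -350896026480783/3460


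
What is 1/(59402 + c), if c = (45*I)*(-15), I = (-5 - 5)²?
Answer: -1/8098 ≈ -0.00012349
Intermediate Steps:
I = 100 (I = (-10)² = 100)
c = -67500 (c = (45*100)*(-15) = 4500*(-15) = -67500)
1/(59402 + c) = 1/(59402 - 67500) = 1/(-8098) = -1/8098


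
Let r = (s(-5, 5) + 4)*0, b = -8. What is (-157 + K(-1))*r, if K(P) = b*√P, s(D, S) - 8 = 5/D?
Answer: 0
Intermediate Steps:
s(D, S) = 8 + 5/D
r = 0 (r = ((8 + 5/(-5)) + 4)*0 = ((8 + 5*(-⅕)) + 4)*0 = ((8 - 1) + 4)*0 = (7 + 4)*0 = 11*0 = 0)
K(P) = -8*√P
(-157 + K(-1))*r = (-157 - 8*I)*0 = 0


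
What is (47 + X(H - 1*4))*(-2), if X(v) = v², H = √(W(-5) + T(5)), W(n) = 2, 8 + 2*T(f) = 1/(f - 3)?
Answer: -245/2 + 8*I*√7 ≈ -122.5 + 21.166*I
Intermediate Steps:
T(f) = -4 + 1/(2*(-3 + f)) (T(f) = -4 + 1/(2*(f - 3)) = -4 + 1/(2*(-3 + f)))
H = I*√7/2 (H = √(2 + (25 - 8*5)/(2*(-3 + 5))) = √(2 + (½)*(25 - 40)/2) = √(2 + (½)*(½)*(-15)) = √(2 - 15/4) = √(-7/4) = I*√7/2 ≈ 1.3229*I)
(47 + X(H - 1*4))*(-2) = (47 + (I*√7/2 - 1*4)²)*(-2) = (47 + (I*√7/2 - 4)²)*(-2) = (47 + (-4 + I*√7/2)²)*(-2) = -94 - 2*(-4 + I*√7/2)²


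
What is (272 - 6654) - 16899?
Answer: -23281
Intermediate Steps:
(272 - 6654) - 16899 = -6382 - 16899 = -23281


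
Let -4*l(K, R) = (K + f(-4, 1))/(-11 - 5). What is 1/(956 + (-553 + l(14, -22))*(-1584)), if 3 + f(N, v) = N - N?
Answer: 4/3506543 ≈ 1.1407e-6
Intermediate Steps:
f(N, v) = -3 (f(N, v) = -3 + (N - N) = -3 + 0 = -3)
l(K, R) = -3/64 + K/64 (l(K, R) = -(K - 3)/(4*(-11 - 5)) = -(-3 + K)/(4*(-16)) = -(-3 + K)*(-1)/(4*16) = -(3/16 - K/16)/4 = -3/64 + K/64)
1/(956 + (-553 + l(14, -22))*(-1584)) = 1/(956 + (-553 + (-3/64 + (1/64)*14))*(-1584)) = 1/(956 + (-553 + (-3/64 + 7/32))*(-1584)) = 1/(956 + (-553 + 11/64)*(-1584)) = 1/(956 - 35381/64*(-1584)) = 1/(956 + 3502719/4) = 1/(3506543/4) = 4/3506543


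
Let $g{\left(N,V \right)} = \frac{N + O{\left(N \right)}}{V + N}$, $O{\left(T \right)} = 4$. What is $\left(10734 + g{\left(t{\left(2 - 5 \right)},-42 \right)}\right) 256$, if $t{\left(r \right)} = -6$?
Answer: $\frac{8243744}{3} \approx 2.7479 \cdot 10^{6}$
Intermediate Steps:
$g{\left(N,V \right)} = \frac{4 + N}{N + V}$ ($g{\left(N,V \right)} = \frac{N + 4}{V + N} = \frac{4 + N}{N + V}$)
$\left(10734 + g{\left(t{\left(2 - 5 \right)},-42 \right)}\right) 256 = \left(10734 + \frac{4 - 6}{-6 - 42}\right) 256 = \left(10734 + \frac{1}{-48} \left(-2\right)\right) 256 = \left(10734 - - \frac{1}{24}\right) 256 = \left(10734 + \frac{1}{24}\right) 256 = \frac{257617}{24} \cdot 256 = \frac{8243744}{3}$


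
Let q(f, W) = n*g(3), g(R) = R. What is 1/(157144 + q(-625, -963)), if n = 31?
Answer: 1/157237 ≈ 6.3598e-6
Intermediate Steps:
q(f, W) = 93 (q(f, W) = 31*3 = 93)
1/(157144 + q(-625, -963)) = 1/(157144 + 93) = 1/157237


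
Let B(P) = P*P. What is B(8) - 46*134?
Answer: -6100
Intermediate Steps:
B(P) = P**2
B(8) - 46*134 = 8**2 - 46*134 = 64 - 6164 = -6100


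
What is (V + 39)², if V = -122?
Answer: 6889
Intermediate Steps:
(V + 39)² = (-122 + 39)² = (-83)² = 6889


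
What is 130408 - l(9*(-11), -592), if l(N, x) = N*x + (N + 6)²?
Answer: 63151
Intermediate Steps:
l(N, x) = (6 + N)² + N*x (l(N, x) = N*x + (6 + N)² = (6 + N)² + N*x)
130408 - l(9*(-11), -592) = 130408 - ((6 + 9*(-11))² + (9*(-11))*(-592)) = 130408 - ((6 - 99)² - 99*(-592)) = 130408 - ((-93)² + 58608) = 130408 - (8649 + 58608) = 130408 - 1*67257 = 130408 - 67257 = 63151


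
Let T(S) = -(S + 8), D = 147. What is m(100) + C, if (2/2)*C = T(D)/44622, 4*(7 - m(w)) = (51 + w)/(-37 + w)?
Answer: 3996457/624708 ≈ 6.3973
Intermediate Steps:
m(w) = 7 - (51 + w)/(4*(-37 + w))
T(S) = -8 - S (T(S) = -(8 + S) = -8 - S)
C = -155/44622 (C = (-8 - 1*147)/44622 = (-8 - 147)*(1/44622) = -155*1/44622 = -155/44622 ≈ -0.0034736)
m(100) + C = (-1087 + 27*100)/(4*(-37 + 100)) - 155/44622 = (¼)*(-1087 + 2700)/63 - 155/44622 = (¼)*(1/63)*1613 - 155/44622 = 1613/252 - 155/44622 = 3996457/624708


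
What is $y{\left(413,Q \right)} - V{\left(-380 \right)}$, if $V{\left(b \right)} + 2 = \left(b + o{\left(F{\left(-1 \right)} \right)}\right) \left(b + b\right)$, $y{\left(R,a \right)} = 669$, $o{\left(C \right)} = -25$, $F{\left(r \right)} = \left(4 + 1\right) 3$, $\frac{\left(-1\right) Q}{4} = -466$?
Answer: $-307129$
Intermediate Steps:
$Q = 1864$ ($Q = \left(-4\right) \left(-466\right) = 1864$)
$F{\left(r \right)} = 15$ ($F{\left(r \right)} = 5 \cdot 3 = 15$)
$V{\left(b \right)} = -2 + 2 b \left(-25 + b\right)$ ($V{\left(b \right)} = -2 + \left(b - 25\right) \left(b + b\right) = -2 + \left(-25 + b\right) 2 b = -2 + 2 b \left(-25 + b\right)$)
$y{\left(413,Q \right)} - V{\left(-380 \right)} = 669 - \left(-2 - -19000 + 2 \left(-380\right)^{2}\right) = 669 - \left(-2 + 19000 + 2 \cdot 144400\right) = 669 - \left(-2 + 19000 + 288800\right) = 669 - 307798 = -307129$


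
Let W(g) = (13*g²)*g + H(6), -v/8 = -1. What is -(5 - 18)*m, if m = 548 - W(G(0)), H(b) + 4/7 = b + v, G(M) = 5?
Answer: -99229/7 ≈ -14176.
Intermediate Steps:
v = 8 (v = -8*(-1) = 8)
H(b) = 52/7 + b (H(b) = -4/7 + (b + 8) = -4/7 + (8 + b) = 52/7 + b)
W(g) = 94/7 + 13*g³ (W(g) = (13*g²)*g + (52/7 + 6) = 13*g³ + 94/7 = 94/7 + 13*g³)
m = -7633/7 (m = 548 - (94/7 + 13*5³) = 548 - (94/7 + 13*125) = 548 - (94/7 + 1625) = 548 - 1*11469/7 = 548 - 11469/7 = -7633/7 ≈ -1090.4)
-(5 - 18)*m = -(5 - 18)*(-7633)/7 = -(-13)*(-7633)/7 = -1*99229/7 = -99229/7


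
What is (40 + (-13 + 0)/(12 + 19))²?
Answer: 1505529/961 ≈ 1566.6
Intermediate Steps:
(40 + (-13 + 0)/(12 + 19))² = (40 - 13/31)² = (1227/31)² = 1505529/961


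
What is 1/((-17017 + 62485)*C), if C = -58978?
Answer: -1/2681611704 ≈ -3.7291e-10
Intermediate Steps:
1/((-17017 + 62485)*C) = 1/((-17017 + 62485)*(-58978)) = -1/58978/45468 = (1/45468)*(-1/58978) = -1/2681611704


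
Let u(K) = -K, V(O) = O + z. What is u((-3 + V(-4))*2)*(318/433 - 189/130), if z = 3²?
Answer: 80994/28145 ≈ 2.8777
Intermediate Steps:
z = 9
V(O) = 9 + O (V(O) = O + 9 = 9 + O)
u((-3 + V(-4))*2)*(318/433 - 189/130) = (-(-3 + (9 - 4))*2)*(318/433 - 189/130) = (-(-3 + 5)*2)*(318*(1/433) - 189*1/130) = (-2*2)*(318/433 - 189/130) = -1*4*(-40497/56290) = -4*(-40497/56290) = 80994/28145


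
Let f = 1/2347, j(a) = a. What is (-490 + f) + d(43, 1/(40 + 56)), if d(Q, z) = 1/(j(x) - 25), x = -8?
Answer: -37953304/77451 ≈ -490.03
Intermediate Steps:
f = 1/2347 ≈ 0.00042608
d(Q, z) = -1/33 (d(Q, z) = 1/(-8 - 25) = 1/(-33) = -1/33)
(-490 + f) + d(43, 1/(40 + 56)) = (-490 + 1/2347) - 1/33 = -1150029/2347 - 1/33 = -37953304/77451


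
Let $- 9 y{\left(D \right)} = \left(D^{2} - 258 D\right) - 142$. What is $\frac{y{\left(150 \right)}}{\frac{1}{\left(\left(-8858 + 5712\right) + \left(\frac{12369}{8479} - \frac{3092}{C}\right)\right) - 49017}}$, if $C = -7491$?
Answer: $- \frac{54142289520957520}{571645701} \approx -9.4713 \cdot 10^{7}$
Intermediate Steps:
$y{\left(D \right)} = \frac{142}{9} - \frac{D^{2}}{9} + \frac{86 D}{3}$ ($y{\left(D \right)} = - \frac{\left(D^{2} - 258 D\right) - 142}{9} = - \frac{-142 + D^{2} - 258 D}{9} = \frac{142}{9} - \frac{D^{2}}{9} + \frac{86 D}{3}$)
$\frac{y{\left(150 \right)}}{\frac{1}{\left(\left(-8858 + 5712\right) + \left(\frac{12369}{8479} - \frac{3092}{C}\right)\right) - 49017}} = \frac{\frac{142}{9} - \frac{150^{2}}{9} + \frac{86}{3} \cdot 150}{\frac{1}{\left(\left(-8858 + 5712\right) + \left(\frac{12369}{8479} - \frac{3092}{-7491}\right)\right) - 49017}} = \frac{\frac{142}{9} - 2500 + 4300}{\frac{1}{\left(-3146 + \left(12369 \cdot \frac{1}{8479} - - \frac{3092}{7491}\right)\right) - 49017}} = \frac{\frac{142}{9} - 2500 + 4300}{\frac{1}{\left(-3146 + \left(\frac{12369}{8479} + \frac{3092}{7491}\right)\right) - 49017}} = \frac{16342}{9 \frac{1}{\left(-3146 + \frac{118873247}{63516189}\right) - 49017}} = \frac{16342}{9 \frac{1}{- \frac{199703057347}{63516189} - 49017}} = \frac{16342}{9 \frac{1}{- \frac{3313076093560}{63516189}}} = \frac{16342}{9 \left(- \frac{63516189}{3313076093560}\right)} = \frac{16342}{9} \left(- \frac{3313076093560}{63516189}\right) = - \frac{54142289520957520}{571645701}$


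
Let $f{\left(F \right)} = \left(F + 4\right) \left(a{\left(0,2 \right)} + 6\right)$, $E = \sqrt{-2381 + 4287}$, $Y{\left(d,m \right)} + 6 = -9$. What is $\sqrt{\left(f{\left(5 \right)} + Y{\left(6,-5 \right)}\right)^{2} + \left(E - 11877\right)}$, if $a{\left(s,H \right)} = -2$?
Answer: $\sqrt{-11436 + \sqrt{1906}} \approx 106.73 i$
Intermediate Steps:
$Y{\left(d,m \right)} = -15$ ($Y{\left(d,m \right)} = -6 - 9 = -15$)
$E = \sqrt{1906} \approx 43.658$
$f{\left(F \right)} = 16 + 4 F$ ($f{\left(F \right)} = \left(F + 4\right) \left(-2 + 6\right) = \left(4 + F\right) 4 = 16 + 4 F$)
$\sqrt{\left(f{\left(5 \right)} + Y{\left(6,-5 \right)}\right)^{2} + \left(E - 11877\right)} = \sqrt{\left(\left(16 + 4 \cdot 5\right) - 15\right)^{2} + \left(\sqrt{1906} - 11877\right)} = \sqrt{\left(\left(16 + 20\right) - 15\right)^{2} - \left(11877 - \sqrt{1906}\right)} = \sqrt{\left(36 - 15\right)^{2} - \left(11877 - \sqrt{1906}\right)} = \sqrt{21^{2} - \left(11877 - \sqrt{1906}\right)} = \sqrt{441 - \left(11877 - \sqrt{1906}\right)} = \sqrt{-11436 + \sqrt{1906}}$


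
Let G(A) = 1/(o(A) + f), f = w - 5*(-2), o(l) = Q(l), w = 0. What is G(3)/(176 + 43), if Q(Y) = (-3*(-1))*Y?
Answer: 1/4161 ≈ 0.00024033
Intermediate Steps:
Q(Y) = 3*Y
o(l) = 3*l
f = 10 (f = 0 - 5*(-2) = 0 + 10 = 10)
G(A) = 1/(10 + 3*A) (G(A) = 1/(3*A + 10) = 1/(10 + 3*A))
G(3)/(176 + 43) = 1/((10 + 3*3)*(176 + 43)) = 1/((10 + 9)*219) = (1/219)/19 = (1/19)*(1/219) = 1/4161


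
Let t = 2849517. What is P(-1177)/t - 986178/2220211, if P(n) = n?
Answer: -2389757149/5375130831 ≈ -0.44460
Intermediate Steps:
P(-1177)/t - 986178/2220211 = -1177/2849517 - 986178/2220211 = -1177*1/2849517 - 986178*1/2220211 = -1/2421 - 986178/2220211 = -2389757149/5375130831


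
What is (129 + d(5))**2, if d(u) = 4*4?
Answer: 21025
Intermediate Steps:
d(u) = 16
(129 + d(5))**2 = (129 + 16)**2 = 145**2 = 21025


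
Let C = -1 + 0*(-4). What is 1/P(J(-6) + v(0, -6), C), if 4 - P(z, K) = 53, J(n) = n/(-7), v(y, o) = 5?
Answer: -1/49 ≈ -0.020408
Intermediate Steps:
J(n) = -n/7 (J(n) = n*(-⅐) = -n/7)
C = -1 (C = -1 + 0 = -1)
P(z, K) = -49 (P(z, K) = 4 - 1*53 = 4 - 53 = -49)
1/P(J(-6) + v(0, -6), C) = 1/(-49) = -1/49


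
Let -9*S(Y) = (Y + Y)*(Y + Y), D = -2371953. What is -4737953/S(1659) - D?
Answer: 2901463037861/1223236 ≈ 2.3720e+6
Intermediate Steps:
S(Y) = -4*Y**2/9 (S(Y) = -(Y + Y)*(Y + Y)/9 = -2*Y*2*Y/9 = -4*Y**2/9)
-4737953/S(1659) - D = -4737953/((-4/9*1659**2)) - 1*(-2371953) = -4737953/((-4/9*2752281)) + 2371953 = -4737953/(-1223236) + 2371953 = -4737953*(-1/1223236) + 2371953 = 4737953/1223236 + 2371953 = 2901463037861/1223236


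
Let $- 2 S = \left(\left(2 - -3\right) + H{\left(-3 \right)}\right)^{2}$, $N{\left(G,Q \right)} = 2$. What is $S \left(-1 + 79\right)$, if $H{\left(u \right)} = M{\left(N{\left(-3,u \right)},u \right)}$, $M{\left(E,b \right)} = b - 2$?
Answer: $0$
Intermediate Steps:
$M{\left(E,b \right)} = -2 + b$
$H{\left(u \right)} = -2 + u$
$S = 0$ ($S = - \frac{\left(\left(2 - -3\right) - 5\right)^{2}}{2} = - \frac{\left(\left(2 + 3\right) - 5\right)^{2}}{2} = - \frac{\left(5 - 5\right)^{2}}{2} = - \frac{0^{2}}{2} = \left(- \frac{1}{2}\right) 0 = 0$)
$S \left(-1 + 79\right) = 0 \left(-1 + 79\right) = 0 \cdot 78 = 0$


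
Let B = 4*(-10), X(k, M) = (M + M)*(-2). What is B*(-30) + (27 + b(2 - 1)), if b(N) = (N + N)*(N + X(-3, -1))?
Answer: 1237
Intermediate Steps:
X(k, M) = -4*M (X(k, M) = (2*M)*(-2) = -4*M)
b(N) = 2*N*(4 + N) (b(N) = (N + N)*(N - 4*(-1)) = (2*N)*(N + 4) = (2*N)*(4 + N) = 2*N*(4 + N))
B = -40
B*(-30) + (27 + b(2 - 1)) = -40*(-30) + (27 + 2*(2 - 1)*(4 + (2 - 1))) = 1200 + (27 + 2*1*(4 + 1)) = 1200 + (27 + 2*1*5) = 1200 + (27 + 10) = 1200 + 37 = 1237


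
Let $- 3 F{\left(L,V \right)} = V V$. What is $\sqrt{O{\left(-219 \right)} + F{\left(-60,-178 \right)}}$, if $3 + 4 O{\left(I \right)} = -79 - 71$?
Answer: $\frac{i \sqrt{381585}}{6} \approx 102.95 i$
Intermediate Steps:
$F{\left(L,V \right)} = - \frac{V^{2}}{3}$ ($F{\left(L,V \right)} = - \frac{V V}{3} = - \frac{V^{2}}{3}$)
$O{\left(I \right)} = - \frac{153}{4}$ ($O{\left(I \right)} = - \frac{3}{4} + \frac{-79 - 71}{4} = - \frac{3}{4} + \frac{1}{4} \left(-150\right) = - \frac{3}{4} - \frac{75}{2} = - \frac{153}{4}$)
$\sqrt{O{\left(-219 \right)} + F{\left(-60,-178 \right)}} = \sqrt{- \frac{153}{4} - \frac{\left(-178\right)^{2}}{3}} = \sqrt{- \frac{153}{4} - \frac{31684}{3}} = \sqrt{- \frac{127195}{12}} = \frac{i \sqrt{381585}}{6}$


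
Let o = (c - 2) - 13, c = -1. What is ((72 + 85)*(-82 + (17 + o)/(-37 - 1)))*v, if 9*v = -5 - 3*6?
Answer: 3751829/114 ≈ 32911.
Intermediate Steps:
o = -16 (o = (-1 - 2) - 13 = -3 - 13 = -16)
v = -23/9 (v = (-5 - 3*6)/9 = (-5 - 18)/9 = (⅑)*(-23) = -23/9 ≈ -2.5556)
((72 + 85)*(-82 + (17 + o)/(-37 - 1)))*v = ((72 + 85)*(-82 + (17 - 16)/(-37 - 1)))*(-23/9) = (157*(-82 + 1/(-38)))*(-23/9) = (157*(-82 + 1*(-1/38)))*(-23/9) = (157*(-82 - 1/38))*(-23/9) = (157*(-3117/38))*(-23/9) = -489369/38*(-23/9) = 3751829/114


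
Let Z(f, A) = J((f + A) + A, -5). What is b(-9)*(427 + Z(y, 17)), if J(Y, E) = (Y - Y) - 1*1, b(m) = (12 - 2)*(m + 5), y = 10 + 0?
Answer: -17040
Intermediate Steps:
y = 10
b(m) = 50 + 10*m (b(m) = 10*(5 + m) = 50 + 10*m)
J(Y, E) = -1 (J(Y, E) = 0 - 1 = -1)
Z(f, A) = -1
b(-9)*(427 + Z(y, 17)) = (50 + 10*(-9))*(427 - 1) = (50 - 90)*426 = -40*426 = -17040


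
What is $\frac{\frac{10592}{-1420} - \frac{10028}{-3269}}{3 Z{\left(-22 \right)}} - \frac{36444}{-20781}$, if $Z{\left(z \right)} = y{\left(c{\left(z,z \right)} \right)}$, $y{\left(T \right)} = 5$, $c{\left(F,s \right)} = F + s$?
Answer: $\frac{19573647784}{13397914775} \approx 1.4609$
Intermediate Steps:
$Z{\left(z \right)} = 5$
$\frac{\frac{10592}{-1420} - \frac{10028}{-3269}}{3 Z{\left(-22 \right)}} - \frac{36444}{-20781} = \frac{\frac{10592}{-1420} - \frac{10028}{-3269}}{3 \cdot 5} - \frac{36444}{-20781} = \frac{10592 \left(- \frac{1}{1420}\right) - - \frac{10028}{3269}}{15} - - \frac{12148}{6927} = \left(- \frac{2648}{355} + \frac{10028}{3269}\right) \frac{1}{15} + \frac{12148}{6927} = \left(- \frac{5096372}{1160495}\right) \frac{1}{15} + \frac{12148}{6927} = - \frac{5096372}{17407425} + \frac{12148}{6927} = \frac{19573647784}{13397914775}$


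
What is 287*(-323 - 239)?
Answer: -161294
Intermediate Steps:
287*(-323 - 239) = 287*(-562) = -161294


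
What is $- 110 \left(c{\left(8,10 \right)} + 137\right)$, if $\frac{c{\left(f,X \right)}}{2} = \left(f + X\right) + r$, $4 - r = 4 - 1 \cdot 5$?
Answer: $-20130$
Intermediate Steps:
$r = 5$ ($r = 4 - \left(4 - 1 \cdot 5\right) = 4 - \left(4 - 5\right) = 4 - -1 = 4 + 1 = 5$)
$c{\left(f,X \right)} = 10 + 2 X + 2 f$ ($c{\left(f,X \right)} = 2 \left(\left(f + X\right) + 5\right) = 2 \left(\left(X + f\right) + 5\right) = 2 \left(5 + X + f\right) = 10 + 2 X + 2 f$)
$- 110 \left(c{\left(8,10 \right)} + 137\right) = - 110 \left(\left(10 + 2 \cdot 10 + 2 \cdot 8\right) + 137\right) = - 110 \left(\left(10 + 20 + 16\right) + 137\right) = - 110 \left(46 + 137\right) = \left(-110\right) 183 = -20130$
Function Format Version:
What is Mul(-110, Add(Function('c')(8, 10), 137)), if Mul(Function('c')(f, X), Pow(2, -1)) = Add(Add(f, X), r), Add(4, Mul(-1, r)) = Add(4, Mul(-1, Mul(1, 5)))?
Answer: -20130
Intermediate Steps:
r = 5 (r = Add(4, Mul(-1, Add(4, Mul(-1, Mul(1, 5))))) = Add(4, Mul(-1, Add(4, Mul(-1, 5)))) = Add(4, Mul(-1, Add(4, -5))) = Add(4, Mul(-1, -1)) = Add(4, 1) = 5)
Function('c')(f, X) = Add(10, Mul(2, X), Mul(2, f)) (Function('c')(f, X) = Mul(2, Add(Add(f, X), 5)) = Mul(2, Add(Add(X, f), 5)) = Mul(2, Add(5, X, f)) = Add(10, Mul(2, X), Mul(2, f)))
Mul(-110, Add(Function('c')(8, 10), 137)) = Mul(-110, Add(Add(10, Mul(2, 10), Mul(2, 8)), 137)) = Mul(-110, Add(Add(10, 20, 16), 137)) = Mul(-110, Add(46, 137)) = Mul(-110, 183) = -20130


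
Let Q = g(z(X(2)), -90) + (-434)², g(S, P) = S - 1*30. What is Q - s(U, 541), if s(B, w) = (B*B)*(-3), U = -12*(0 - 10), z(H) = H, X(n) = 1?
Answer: 231527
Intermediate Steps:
U = 120 (U = -12*(-10) = 120)
g(S, P) = -30 + S (g(S, P) = S - 30 = -30 + S)
s(B, w) = -3*B² (s(B, w) = B²*(-3) = -3*B²)
Q = 188327 (Q = (-30 + 1) + (-434)² = -29 + 188356 = 188327)
Q - s(U, 541) = 188327 - (-3)*120² = 188327 - (-3)*14400 = 188327 - 1*(-43200) = 188327 + 43200 = 231527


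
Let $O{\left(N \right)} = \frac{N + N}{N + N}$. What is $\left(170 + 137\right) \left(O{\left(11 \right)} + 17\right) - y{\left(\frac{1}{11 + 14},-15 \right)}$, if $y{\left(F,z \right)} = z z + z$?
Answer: $5316$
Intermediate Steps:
$y{\left(F,z \right)} = z + z^{2}$ ($y{\left(F,z \right)} = z^{2} + z = z + z^{2}$)
$O{\left(N \right)} = 1$ ($O{\left(N \right)} = \frac{2 N}{2 N} = 2 N \frac{1}{2 N} = 1$)
$\left(170 + 137\right) \left(O{\left(11 \right)} + 17\right) - y{\left(\frac{1}{11 + 14},-15 \right)} = \left(170 + 137\right) \left(1 + 17\right) - - 15 \left(1 - 15\right) = 307 \cdot 18 - \left(-15\right) \left(-14\right) = 5526 - 210 = 5316$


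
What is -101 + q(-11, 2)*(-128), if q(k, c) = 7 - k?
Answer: -2405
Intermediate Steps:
-101 + q(-11, 2)*(-128) = -101 + (7 - 1*(-11))*(-128) = -101 + (7 + 11)*(-128) = -101 + 18*(-128) = -101 - 2304 = -2405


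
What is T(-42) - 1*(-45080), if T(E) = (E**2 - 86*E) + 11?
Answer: 50467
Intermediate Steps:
T(E) = 11 + E**2 - 86*E
T(-42) - 1*(-45080) = (11 + (-42)**2 - 86*(-42)) - 1*(-45080) = (11 + 1764 + 3612) + 45080 = 5387 + 45080 = 50467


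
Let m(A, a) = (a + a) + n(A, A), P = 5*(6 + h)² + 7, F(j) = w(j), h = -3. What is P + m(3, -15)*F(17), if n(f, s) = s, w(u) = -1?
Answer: 79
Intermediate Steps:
F(j) = -1
P = 52 (P = 5*(6 - 3)² + 7 = 5*3² + 7 = 5*9 + 7 = 45 + 7 = 52)
m(A, a) = A + 2*a (m(A, a) = (a + a) + A = 2*a + A = A + 2*a)
P + m(3, -15)*F(17) = 52 + (3 + 2*(-15))*(-1) = 52 + (3 - 30)*(-1) = 52 - 27*(-1) = 52 + 27 = 79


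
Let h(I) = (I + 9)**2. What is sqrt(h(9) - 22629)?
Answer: I*sqrt(22305) ≈ 149.35*I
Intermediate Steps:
h(I) = (9 + I)**2
sqrt(h(9) - 22629) = sqrt((9 + 9)**2 - 22629) = sqrt(18**2 - 22629) = sqrt(324 - 22629) = sqrt(-22305) = I*sqrt(22305)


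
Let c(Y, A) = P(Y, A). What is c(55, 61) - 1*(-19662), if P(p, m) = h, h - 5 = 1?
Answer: 19668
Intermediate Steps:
h = 6 (h = 5 + 1 = 6)
P(p, m) = 6
c(Y, A) = 6
c(55, 61) - 1*(-19662) = 6 - 1*(-19662) = 6 + 19662 = 19668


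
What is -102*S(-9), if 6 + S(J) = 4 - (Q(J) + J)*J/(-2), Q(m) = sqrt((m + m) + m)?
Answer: -3927 + 1377*I*sqrt(3) ≈ -3927.0 + 2385.0*I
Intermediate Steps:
Q(m) = sqrt(3)*sqrt(m) (Q(m) = sqrt(2*m + m) = sqrt(3*m) = sqrt(3)*sqrt(m))
S(J) = -2 + J*(J + sqrt(3)*sqrt(J))/2 (S(J) = -6 + (4 - (sqrt(3)*sqrt(J) + J)*J/(-2)) = -6 + (4 - (J + sqrt(3)*sqrt(J))*J*(-1)/2) = -6 + (4 - J*(J + sqrt(3)*sqrt(J))*(-1)/2) = -6 + (4 - (-1)*J*(J + sqrt(3)*sqrt(J))/2) = -6 + (4 + J*(J + sqrt(3)*sqrt(J))/2) = -2 + J*(J + sqrt(3)*sqrt(J))/2)
-102*S(-9) = -102*(-2 + (1/2)*(-9)**2 + sqrt(3)*(-9)**(3/2)/2) = -102*(-2 + (1/2)*81 + sqrt(3)*(-27*I)/2) = -102*(-2 + 81/2 - 27*I*sqrt(3)/2) = -102*(77/2 - 27*I*sqrt(3)/2) = -3927 + 1377*I*sqrt(3)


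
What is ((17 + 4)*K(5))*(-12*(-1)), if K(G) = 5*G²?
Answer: 31500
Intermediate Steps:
((17 + 4)*K(5))*(-12*(-1)) = ((17 + 4)*(5*5²))*(-12*(-1)) = (21*(5*25))*12 = (21*125)*12 = 2625*12 = 31500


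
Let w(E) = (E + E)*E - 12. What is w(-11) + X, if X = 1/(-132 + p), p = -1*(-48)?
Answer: 19319/84 ≈ 229.99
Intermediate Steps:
w(E) = -12 + 2*E² (w(E) = (2*E)*E - 12 = 2*E² - 12 = -12 + 2*E²)
p = 48
X = -1/84 (X = 1/(-132 + 48) = 1/(-84) = -1/84 ≈ -0.011905)
w(-11) + X = (-12 + 2*(-11)²) - 1/84 = (-12 + 2*121) - 1/84 = (-12 + 242) - 1/84 = 230 - 1/84 = 19319/84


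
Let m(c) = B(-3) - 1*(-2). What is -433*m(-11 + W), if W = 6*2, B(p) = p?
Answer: 433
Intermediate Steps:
W = 12
m(c) = -1 (m(c) = -3 - 1*(-2) = -3 + 2 = -1)
-433*m(-11 + W) = -433*(-1) = 433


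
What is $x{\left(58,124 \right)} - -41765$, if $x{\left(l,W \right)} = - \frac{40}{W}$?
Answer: $\frac{1294705}{31} \approx 41765.0$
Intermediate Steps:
$x{\left(58,124 \right)} - -41765 = - \frac{40}{124} - -41765 = \left(-40\right) \frac{1}{124} + 41765 = - \frac{10}{31} + 41765 = \frac{1294705}{31}$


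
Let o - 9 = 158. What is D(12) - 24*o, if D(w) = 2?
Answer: -4006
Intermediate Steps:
o = 167 (o = 9 + 158 = 167)
D(12) - 24*o = 2 - 24*167 = 2 - 4008 = -4006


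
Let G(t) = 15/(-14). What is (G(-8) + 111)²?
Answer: 2368521/196 ≈ 12084.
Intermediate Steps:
G(t) = -15/14 (G(t) = 15*(-1/14) = -15/14)
(G(-8) + 111)² = (-15/14 + 111)² = (1539/14)² = 2368521/196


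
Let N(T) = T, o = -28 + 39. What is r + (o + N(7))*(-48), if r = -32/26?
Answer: -11248/13 ≈ -865.23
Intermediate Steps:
o = 11
r = -16/13 (r = -32*1/26 = -16/13 ≈ -1.2308)
r + (o + N(7))*(-48) = -16/13 + (11 + 7)*(-48) = -16/13 + 18*(-48) = -16/13 - 864 = -11248/13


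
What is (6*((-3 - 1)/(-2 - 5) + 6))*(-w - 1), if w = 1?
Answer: -552/7 ≈ -78.857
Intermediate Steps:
(6*((-3 - 1)/(-2 - 5) + 6))*(-w - 1) = (6*((-3 - 1)/(-2 - 5) + 6))*(-1*1 - 1) = (6*(-4/(-7) + 6))*(-1 - 1) = (6*(-4*(-⅐) + 6))*(-2) = (6*(4/7 + 6))*(-2) = (6*(46/7))*(-2) = (276/7)*(-2) = -552/7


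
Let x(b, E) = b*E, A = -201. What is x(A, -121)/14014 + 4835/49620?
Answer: 11586961/6321588 ≈ 1.8329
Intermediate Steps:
x(b, E) = E*b
x(A, -121)/14014 + 4835/49620 = -121*(-201)/14014 + 4835/49620 = 24321*(1/14014) + 4835*(1/49620) = 2211/1274 + 967/9924 = 11586961/6321588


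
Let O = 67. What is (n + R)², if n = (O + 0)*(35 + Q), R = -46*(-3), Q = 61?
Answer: 43164900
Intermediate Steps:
R = 138
n = 6432 (n = (67 + 0)*(35 + 61) = 67*96 = 6432)
(n + R)² = (6432 + 138)² = 6570² = 43164900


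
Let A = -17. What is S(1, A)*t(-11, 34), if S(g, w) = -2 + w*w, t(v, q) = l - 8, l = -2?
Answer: -2870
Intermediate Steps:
t(v, q) = -10 (t(v, q) = -2 - 8 = -10)
S(g, w) = -2 + w**2
S(1, A)*t(-11, 34) = (-2 + (-17)**2)*(-10) = (-2 + 289)*(-10) = 287*(-10) = -2870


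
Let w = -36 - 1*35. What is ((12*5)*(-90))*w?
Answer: 383400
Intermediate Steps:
w = -71 (w = -36 - 35 = -71)
((12*5)*(-90))*w = ((12*5)*(-90))*(-71) = (60*(-90))*(-71) = -5400*(-71) = 383400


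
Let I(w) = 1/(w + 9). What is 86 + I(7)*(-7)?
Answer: 1369/16 ≈ 85.563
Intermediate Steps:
I(w) = 1/(9 + w)
86 + I(7)*(-7) = 86 - 7/(9 + 7) = 86 - 7/16 = 1369/16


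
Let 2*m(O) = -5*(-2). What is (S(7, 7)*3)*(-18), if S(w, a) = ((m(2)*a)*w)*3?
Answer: -39690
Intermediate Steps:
m(O) = 5 (m(O) = (-5*(-2))/2 = (½)*10 = 5)
S(w, a) = 15*a*w (S(w, a) = ((5*a)*w)*3 = (5*a*w)*3 = 15*a*w)
(S(7, 7)*3)*(-18) = ((15*7*7)*3)*(-18) = (735*3)*(-18) = 2205*(-18) = -39690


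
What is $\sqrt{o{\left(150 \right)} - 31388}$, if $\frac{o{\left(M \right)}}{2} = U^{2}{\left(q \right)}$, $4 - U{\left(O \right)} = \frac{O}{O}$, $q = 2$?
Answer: $i \sqrt{31370} \approx 177.12 i$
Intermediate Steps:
$U{\left(O \right)} = 3$ ($U{\left(O \right)} = 4 - \frac{O}{O} = 4 - 1 = 3$)
$o{\left(M \right)} = 18$ ($o{\left(M \right)} = 2 \cdot 3^{2} = 2 \cdot 9 = 18$)
$\sqrt{o{\left(150 \right)} - 31388} = \sqrt{18 - 31388} = \sqrt{-31370} = i \sqrt{31370}$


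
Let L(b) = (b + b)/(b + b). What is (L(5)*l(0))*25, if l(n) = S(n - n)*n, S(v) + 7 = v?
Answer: 0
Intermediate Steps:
S(v) = -7 + v
L(b) = 1 (L(b) = (2*b)/((2*b)) = (2*b)*(1/(2*b)) = 1)
l(n) = -7*n (l(n) = (-7 + (n - n))*n = (-7 + 0)*n = -7*n)
(L(5)*l(0))*25 = (1*(-7*0))*25 = (1*0)*25 = 0*25 = 0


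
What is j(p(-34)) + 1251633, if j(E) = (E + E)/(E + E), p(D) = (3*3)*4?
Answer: 1251634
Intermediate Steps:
p(D) = 36 (p(D) = 9*4 = 36)
j(E) = 1 (j(E) = (2*E)/((2*E)) = (2*E)*(1/(2*E)) = 1)
j(p(-34)) + 1251633 = 1 + 1251633 = 1251634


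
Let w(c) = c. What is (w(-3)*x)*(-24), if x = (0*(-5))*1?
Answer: 0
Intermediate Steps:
x = 0 (x = 0*1 = 0)
(w(-3)*x)*(-24) = -3*0*(-24) = 0*(-24) = 0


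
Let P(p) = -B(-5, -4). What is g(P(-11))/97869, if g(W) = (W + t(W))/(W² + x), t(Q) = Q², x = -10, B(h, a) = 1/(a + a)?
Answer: -1/6948699 ≈ -1.4391e-7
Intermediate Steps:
B(h, a) = 1/(2*a)
P(p) = ⅛ (P(p) = -1/(2*(-4)) = -(-1)/(2*4) = -1*(-⅛) = ⅛)
g(W) = (W + W²)/(-10 + W²) (g(W) = (W + W²)/(W² - 10) = (W + W²)/(-10 + W²))
g(P(-11))/97869 = ((1 + ⅛)/(8*(-10 + (⅛)²)))/97869 = ((⅛)*(9/8)/(-10 + 1/64))*(1/97869) = ((⅛)*(9/8)/(-639/64))*(1/97869) = ((⅛)*(-64/639)*(9/8))*(1/97869) = -1/71*1/97869 = -1/6948699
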